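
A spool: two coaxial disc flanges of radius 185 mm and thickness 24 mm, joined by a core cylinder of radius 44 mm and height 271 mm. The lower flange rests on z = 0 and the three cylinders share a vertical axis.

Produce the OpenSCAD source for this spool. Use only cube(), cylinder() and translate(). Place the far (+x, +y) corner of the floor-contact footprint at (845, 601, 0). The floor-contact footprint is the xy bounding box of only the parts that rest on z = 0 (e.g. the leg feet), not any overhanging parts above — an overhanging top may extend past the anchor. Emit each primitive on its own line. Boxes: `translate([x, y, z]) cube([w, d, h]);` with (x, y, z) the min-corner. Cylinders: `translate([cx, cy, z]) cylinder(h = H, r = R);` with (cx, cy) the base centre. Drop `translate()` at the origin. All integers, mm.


translate([660, 416, 0]) cylinder(h = 24, r = 185);
translate([660, 416, 24]) cylinder(h = 271, r = 44);
translate([660, 416, 295]) cylinder(h = 24, r = 185);


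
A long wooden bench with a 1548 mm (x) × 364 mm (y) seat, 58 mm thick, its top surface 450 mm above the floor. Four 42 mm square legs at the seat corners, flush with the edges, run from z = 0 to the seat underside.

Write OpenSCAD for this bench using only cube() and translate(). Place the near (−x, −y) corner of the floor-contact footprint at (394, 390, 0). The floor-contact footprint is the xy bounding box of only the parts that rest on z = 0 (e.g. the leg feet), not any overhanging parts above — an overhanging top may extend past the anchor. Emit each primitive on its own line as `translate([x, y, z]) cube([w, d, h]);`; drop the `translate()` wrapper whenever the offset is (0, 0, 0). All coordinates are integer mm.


// leg_h = 450 − 58 = 392
translate([394, 390, 392]) cube([1548, 364, 58]);
translate([394, 390, 0]) cube([42, 42, 392]);
translate([394, 712, 0]) cube([42, 42, 392]);
translate([1900, 390, 0]) cube([42, 42, 392]);
translate([1900, 712, 0]) cube([42, 42, 392]);


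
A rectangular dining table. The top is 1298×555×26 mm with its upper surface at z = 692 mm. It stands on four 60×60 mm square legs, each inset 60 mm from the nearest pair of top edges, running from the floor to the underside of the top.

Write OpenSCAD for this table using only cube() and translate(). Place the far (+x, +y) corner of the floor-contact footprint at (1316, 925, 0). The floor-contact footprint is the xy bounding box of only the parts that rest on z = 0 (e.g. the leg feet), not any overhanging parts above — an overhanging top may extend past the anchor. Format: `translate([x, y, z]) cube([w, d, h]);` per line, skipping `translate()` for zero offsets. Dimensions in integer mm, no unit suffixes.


translate([78, 430, 666]) cube([1298, 555, 26]);
translate([138, 490, 0]) cube([60, 60, 666]);
translate([1256, 490, 0]) cube([60, 60, 666]);
translate([138, 865, 0]) cube([60, 60, 666]);
translate([1256, 865, 0]) cube([60, 60, 666]);


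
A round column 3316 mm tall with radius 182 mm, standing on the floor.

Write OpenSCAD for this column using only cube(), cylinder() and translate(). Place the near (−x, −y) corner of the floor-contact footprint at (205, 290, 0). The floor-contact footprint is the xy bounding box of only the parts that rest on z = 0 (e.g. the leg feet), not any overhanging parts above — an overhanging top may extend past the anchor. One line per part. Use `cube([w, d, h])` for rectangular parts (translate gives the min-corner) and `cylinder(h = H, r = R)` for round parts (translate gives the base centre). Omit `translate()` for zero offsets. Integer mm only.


translate([387, 472, 0]) cylinder(h = 3316, r = 182);


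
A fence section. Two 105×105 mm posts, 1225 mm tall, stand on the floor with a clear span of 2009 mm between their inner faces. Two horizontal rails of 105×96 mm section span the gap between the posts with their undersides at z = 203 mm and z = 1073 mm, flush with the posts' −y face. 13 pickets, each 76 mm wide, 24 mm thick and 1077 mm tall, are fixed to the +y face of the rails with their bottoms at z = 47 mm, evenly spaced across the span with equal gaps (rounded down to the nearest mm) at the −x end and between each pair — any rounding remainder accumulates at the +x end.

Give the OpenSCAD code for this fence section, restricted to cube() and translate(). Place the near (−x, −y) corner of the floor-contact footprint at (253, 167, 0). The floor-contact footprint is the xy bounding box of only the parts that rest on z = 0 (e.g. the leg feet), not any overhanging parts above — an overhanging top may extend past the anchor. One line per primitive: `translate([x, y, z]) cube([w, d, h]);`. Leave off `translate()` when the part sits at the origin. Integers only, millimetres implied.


translate([253, 167, 0]) cube([105, 105, 1225]);
translate([2367, 167, 0]) cube([105, 105, 1225]);
translate([358, 167, 203]) cube([2009, 105, 96]);
translate([358, 167, 1073]) cube([2009, 105, 96]);
translate([430, 272, 47]) cube([76, 24, 1077]);
translate([578, 272, 47]) cube([76, 24, 1077]);
translate([726, 272, 47]) cube([76, 24, 1077]);
translate([874, 272, 47]) cube([76, 24, 1077]);
translate([1022, 272, 47]) cube([76, 24, 1077]);
translate([1170, 272, 47]) cube([76, 24, 1077]);
translate([1318, 272, 47]) cube([76, 24, 1077]);
translate([1466, 272, 47]) cube([76, 24, 1077]);
translate([1614, 272, 47]) cube([76, 24, 1077]);
translate([1762, 272, 47]) cube([76, 24, 1077]);
translate([1910, 272, 47]) cube([76, 24, 1077]);
translate([2058, 272, 47]) cube([76, 24, 1077]);
translate([2206, 272, 47]) cube([76, 24, 1077]);


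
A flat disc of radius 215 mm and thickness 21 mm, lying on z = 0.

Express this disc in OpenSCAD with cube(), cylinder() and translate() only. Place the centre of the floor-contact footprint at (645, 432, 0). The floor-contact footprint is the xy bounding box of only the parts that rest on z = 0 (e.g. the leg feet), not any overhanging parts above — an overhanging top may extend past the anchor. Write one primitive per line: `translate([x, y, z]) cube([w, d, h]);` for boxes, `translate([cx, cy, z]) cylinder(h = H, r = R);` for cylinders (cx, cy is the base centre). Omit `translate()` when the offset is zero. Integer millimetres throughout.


translate([645, 432, 0]) cylinder(h = 21, r = 215);


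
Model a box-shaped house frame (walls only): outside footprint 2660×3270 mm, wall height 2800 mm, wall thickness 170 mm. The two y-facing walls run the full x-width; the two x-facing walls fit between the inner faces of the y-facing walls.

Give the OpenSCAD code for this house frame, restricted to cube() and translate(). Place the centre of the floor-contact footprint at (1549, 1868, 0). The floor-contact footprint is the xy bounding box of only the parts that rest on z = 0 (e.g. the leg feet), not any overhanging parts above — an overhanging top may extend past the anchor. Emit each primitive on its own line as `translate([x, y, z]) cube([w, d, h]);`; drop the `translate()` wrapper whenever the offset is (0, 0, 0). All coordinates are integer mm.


translate([219, 233, 0]) cube([2660, 170, 2800]);
translate([219, 3333, 0]) cube([2660, 170, 2800]);
translate([219, 403, 0]) cube([170, 2930, 2800]);
translate([2709, 403, 0]) cube([170, 2930, 2800]);


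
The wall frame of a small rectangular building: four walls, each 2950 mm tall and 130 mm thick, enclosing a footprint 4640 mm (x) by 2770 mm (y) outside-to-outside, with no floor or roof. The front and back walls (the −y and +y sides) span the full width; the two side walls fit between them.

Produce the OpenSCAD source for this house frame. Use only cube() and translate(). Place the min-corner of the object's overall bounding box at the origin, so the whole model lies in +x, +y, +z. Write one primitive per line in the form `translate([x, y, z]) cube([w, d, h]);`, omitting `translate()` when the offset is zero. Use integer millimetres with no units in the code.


cube([4640, 130, 2950]);
translate([0, 2640, 0]) cube([4640, 130, 2950]);
translate([0, 130, 0]) cube([130, 2510, 2950]);
translate([4510, 130, 0]) cube([130, 2510, 2950]);


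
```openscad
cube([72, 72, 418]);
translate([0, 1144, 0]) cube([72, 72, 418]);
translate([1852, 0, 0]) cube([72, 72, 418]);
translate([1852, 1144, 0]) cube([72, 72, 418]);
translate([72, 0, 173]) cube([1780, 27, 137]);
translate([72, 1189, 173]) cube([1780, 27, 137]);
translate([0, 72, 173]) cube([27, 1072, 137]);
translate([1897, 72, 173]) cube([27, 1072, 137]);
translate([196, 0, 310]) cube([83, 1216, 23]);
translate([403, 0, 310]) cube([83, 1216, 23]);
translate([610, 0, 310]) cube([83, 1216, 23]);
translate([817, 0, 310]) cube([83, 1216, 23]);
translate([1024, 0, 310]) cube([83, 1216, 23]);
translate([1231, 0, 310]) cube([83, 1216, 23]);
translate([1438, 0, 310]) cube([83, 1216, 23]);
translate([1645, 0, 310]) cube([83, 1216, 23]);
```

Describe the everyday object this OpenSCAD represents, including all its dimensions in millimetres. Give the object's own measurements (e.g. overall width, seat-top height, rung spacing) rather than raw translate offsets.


A bed frame 1924 mm long (x) by 1216 mm wide (y). Four 72×72 mm corner posts, 418 mm tall, at the corners of the footprint. Four rails of 27 mm thickness and 137 mm height run between adjacent posts with their undersides at z = 173 mm, their outer faces flush with the outside of the frame (the two x-running rails run between the posts' inner faces; the two y-running rails run between the posts' inner faces). 8 slats, each 83 mm wide (x) and 23 mm thick, lie across the top of the two x-running rails, running the full 1216 mm width of the frame in y; along x they sit between the end posts with a 124 mm gap after the −x posts and between neighbouring slats and before the +x posts.


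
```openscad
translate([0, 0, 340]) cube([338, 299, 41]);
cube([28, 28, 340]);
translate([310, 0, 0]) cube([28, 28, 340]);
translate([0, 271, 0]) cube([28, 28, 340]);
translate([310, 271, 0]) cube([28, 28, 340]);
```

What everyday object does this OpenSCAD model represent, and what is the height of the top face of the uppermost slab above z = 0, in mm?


A stool. The seat height is 381 mm.

A 338×299×41 slab at z = 340 on four corner posts — a stool. The seat top is 340 + 41 = 381 mm.


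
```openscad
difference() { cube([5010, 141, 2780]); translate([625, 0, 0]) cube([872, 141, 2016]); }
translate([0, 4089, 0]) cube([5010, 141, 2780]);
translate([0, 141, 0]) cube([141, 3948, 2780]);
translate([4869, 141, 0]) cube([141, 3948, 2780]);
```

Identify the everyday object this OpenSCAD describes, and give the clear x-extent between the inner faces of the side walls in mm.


A single room. The interior width is 4728 mm.

Four walls enclosing a rectangle with a door in the front wall — a room. Outside width 5010 minus two 141 mm walls gives 4728 mm.


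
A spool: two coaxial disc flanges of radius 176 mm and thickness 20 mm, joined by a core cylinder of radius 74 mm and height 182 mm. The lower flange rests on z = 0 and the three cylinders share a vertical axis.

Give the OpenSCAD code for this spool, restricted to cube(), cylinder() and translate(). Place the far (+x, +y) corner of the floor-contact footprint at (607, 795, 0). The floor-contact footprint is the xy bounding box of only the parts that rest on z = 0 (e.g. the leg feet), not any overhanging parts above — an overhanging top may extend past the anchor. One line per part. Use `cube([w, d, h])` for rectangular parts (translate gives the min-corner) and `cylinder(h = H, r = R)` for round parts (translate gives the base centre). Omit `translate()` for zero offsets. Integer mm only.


translate([431, 619, 0]) cylinder(h = 20, r = 176);
translate([431, 619, 20]) cylinder(h = 182, r = 74);
translate([431, 619, 202]) cylinder(h = 20, r = 176);


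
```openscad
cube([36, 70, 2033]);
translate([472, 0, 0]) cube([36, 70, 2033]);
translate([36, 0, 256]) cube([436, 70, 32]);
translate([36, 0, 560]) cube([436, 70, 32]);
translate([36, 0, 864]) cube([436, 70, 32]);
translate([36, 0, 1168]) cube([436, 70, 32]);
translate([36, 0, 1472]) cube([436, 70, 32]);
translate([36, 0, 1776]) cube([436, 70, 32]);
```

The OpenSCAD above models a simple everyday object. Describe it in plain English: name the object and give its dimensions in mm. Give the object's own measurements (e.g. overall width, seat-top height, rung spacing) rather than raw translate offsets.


A straight ladder. Two 36×70 mm vertical rails, 2033 mm tall, stand 508 mm apart (outside-to-outside) with their front faces coplanar on the −y side. 6 rungs, each 70 mm deep and 32 mm tall, span between the inner faces of the rails, front faces flush with the rails. The lowest rung's underside is at z = 256 mm and rungs are spaced 304 mm apart (underside to underside).


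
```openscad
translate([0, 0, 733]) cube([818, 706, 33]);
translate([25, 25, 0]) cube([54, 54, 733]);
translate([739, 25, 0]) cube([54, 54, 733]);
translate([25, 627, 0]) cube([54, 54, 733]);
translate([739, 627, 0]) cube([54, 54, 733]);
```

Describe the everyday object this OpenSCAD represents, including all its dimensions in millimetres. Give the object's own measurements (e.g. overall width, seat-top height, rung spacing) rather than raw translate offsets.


A table: top 818 mm (x) × 706 mm (y), 33 mm thick, upper face at z = 766 mm, on four 54×54 mm square legs, each inset 25 mm from the nearest pair of top edges from z = 0 to the bottom of the top.


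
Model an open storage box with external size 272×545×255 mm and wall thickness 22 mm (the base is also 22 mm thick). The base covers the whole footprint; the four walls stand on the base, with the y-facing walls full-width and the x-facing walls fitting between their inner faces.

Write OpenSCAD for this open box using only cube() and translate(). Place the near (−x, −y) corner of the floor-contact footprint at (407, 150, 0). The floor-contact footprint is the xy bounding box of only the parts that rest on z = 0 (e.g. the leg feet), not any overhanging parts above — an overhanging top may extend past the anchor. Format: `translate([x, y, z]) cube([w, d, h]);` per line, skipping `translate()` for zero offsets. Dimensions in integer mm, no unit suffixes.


translate([407, 150, 0]) cube([272, 545, 22]);
translate([407, 150, 22]) cube([272, 22, 233]);
translate([407, 673, 22]) cube([272, 22, 233]);
translate([407, 172, 22]) cube([22, 501, 233]);
translate([657, 172, 22]) cube([22, 501, 233]);


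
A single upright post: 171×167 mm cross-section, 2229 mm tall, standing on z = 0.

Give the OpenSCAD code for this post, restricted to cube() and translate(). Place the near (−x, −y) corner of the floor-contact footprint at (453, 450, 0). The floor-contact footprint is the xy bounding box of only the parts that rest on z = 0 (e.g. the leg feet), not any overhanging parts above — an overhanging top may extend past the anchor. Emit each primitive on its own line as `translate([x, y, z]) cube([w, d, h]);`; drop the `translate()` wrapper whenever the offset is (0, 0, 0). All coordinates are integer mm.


translate([453, 450, 0]) cube([171, 167, 2229]);


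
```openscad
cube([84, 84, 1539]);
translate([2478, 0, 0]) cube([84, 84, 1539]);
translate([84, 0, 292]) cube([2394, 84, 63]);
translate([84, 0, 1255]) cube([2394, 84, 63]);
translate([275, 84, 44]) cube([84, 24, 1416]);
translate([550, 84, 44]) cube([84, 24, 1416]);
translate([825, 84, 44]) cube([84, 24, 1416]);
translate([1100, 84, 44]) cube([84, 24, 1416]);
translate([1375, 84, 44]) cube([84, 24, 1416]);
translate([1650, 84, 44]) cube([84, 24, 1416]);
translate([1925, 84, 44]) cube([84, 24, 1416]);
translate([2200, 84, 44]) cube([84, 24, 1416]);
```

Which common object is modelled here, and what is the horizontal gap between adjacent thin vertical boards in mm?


A fence section. The picket gap is 191 mm.

Two posts, two rails, 8 pickets — a fence section. Span 2394 mm holds 8 pickets of 84 mm with 9 equal gaps: ⌊(2394 − 8·84) / 9⌋ = 191 mm.


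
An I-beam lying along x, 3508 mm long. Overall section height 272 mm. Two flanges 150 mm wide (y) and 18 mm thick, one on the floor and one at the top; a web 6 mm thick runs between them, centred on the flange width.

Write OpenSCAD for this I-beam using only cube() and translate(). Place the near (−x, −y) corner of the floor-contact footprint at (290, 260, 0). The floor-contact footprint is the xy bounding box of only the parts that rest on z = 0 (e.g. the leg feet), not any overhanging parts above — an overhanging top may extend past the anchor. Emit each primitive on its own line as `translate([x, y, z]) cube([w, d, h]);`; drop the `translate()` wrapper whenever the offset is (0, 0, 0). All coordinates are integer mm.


translate([290, 260, 0]) cube([3508, 150, 18]);
translate([290, 332, 18]) cube([3508, 6, 236]);
translate([290, 260, 254]) cube([3508, 150, 18]);


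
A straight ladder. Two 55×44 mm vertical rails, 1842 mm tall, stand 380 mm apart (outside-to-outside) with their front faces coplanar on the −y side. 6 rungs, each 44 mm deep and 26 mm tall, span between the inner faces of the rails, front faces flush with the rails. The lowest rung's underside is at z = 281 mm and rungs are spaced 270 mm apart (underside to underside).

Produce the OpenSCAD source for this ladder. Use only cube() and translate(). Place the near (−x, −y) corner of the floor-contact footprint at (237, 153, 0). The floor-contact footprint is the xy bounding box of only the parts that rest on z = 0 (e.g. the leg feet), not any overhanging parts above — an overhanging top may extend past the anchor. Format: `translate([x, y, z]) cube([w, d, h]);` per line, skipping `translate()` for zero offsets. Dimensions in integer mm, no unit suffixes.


// rung span = 380 - 2*55 = 270
// rung[k] z = 281 + k*270
translate([237, 153, 0]) cube([55, 44, 1842]);
translate([562, 153, 0]) cube([55, 44, 1842]);
translate([292, 153, 281]) cube([270, 44, 26]);
translate([292, 153, 551]) cube([270, 44, 26]);
translate([292, 153, 821]) cube([270, 44, 26]);
translate([292, 153, 1091]) cube([270, 44, 26]);
translate([292, 153, 1361]) cube([270, 44, 26]);
translate([292, 153, 1631]) cube([270, 44, 26]);


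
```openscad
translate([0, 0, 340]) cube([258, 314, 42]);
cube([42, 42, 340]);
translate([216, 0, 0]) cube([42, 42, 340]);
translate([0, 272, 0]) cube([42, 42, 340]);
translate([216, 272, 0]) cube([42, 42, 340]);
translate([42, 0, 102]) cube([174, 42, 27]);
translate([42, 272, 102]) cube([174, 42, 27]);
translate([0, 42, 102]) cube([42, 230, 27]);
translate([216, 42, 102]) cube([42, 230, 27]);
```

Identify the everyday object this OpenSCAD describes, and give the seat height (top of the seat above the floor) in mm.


A stool. The seat height is 382 mm.

A 258×314×42 slab at z = 340 on four corner posts — a stool. The seat top is 340 + 42 = 382 mm.


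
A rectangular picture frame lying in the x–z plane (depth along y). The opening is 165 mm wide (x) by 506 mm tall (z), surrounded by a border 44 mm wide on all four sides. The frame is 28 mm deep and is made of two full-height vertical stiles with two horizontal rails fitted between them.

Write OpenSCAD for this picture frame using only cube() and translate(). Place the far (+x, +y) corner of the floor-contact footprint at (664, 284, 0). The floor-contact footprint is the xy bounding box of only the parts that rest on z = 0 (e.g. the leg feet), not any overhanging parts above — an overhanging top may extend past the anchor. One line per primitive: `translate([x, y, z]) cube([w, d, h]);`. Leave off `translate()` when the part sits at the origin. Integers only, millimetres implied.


translate([411, 256, 0]) cube([44, 28, 594]);
translate([620, 256, 0]) cube([44, 28, 594]);
translate([455, 256, 0]) cube([165, 28, 44]);
translate([455, 256, 550]) cube([165, 28, 44]);


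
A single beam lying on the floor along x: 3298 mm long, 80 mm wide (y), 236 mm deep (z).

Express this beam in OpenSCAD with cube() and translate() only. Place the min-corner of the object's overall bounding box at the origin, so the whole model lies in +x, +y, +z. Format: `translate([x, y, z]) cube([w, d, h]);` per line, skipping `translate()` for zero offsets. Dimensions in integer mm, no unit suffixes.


cube([3298, 80, 236]);


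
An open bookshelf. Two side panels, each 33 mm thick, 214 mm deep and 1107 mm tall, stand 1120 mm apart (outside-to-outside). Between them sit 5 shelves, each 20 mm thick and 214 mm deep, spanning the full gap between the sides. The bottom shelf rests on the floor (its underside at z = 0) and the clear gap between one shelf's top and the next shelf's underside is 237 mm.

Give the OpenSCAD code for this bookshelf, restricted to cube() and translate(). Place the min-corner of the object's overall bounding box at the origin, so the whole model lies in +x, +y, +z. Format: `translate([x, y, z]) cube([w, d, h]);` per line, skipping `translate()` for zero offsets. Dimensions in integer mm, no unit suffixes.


cube([33, 214, 1107]);
translate([1087, 0, 0]) cube([33, 214, 1107]);
translate([33, 0, 0]) cube([1054, 214, 20]);
translate([33, 0, 257]) cube([1054, 214, 20]);
translate([33, 0, 514]) cube([1054, 214, 20]);
translate([33, 0, 771]) cube([1054, 214, 20]);
translate([33, 0, 1028]) cube([1054, 214, 20]);


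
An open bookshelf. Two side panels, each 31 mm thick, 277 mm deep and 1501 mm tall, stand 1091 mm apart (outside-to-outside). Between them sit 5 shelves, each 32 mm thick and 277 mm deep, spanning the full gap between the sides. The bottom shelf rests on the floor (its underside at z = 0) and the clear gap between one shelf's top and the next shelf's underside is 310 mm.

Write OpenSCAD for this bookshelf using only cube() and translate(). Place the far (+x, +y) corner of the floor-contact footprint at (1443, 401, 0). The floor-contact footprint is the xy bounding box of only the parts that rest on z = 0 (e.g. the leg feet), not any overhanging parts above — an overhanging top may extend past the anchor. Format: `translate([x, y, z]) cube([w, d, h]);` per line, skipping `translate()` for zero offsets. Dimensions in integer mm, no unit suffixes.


translate([352, 124, 0]) cube([31, 277, 1501]);
translate([1412, 124, 0]) cube([31, 277, 1501]);
translate([383, 124, 0]) cube([1029, 277, 32]);
translate([383, 124, 342]) cube([1029, 277, 32]);
translate([383, 124, 684]) cube([1029, 277, 32]);
translate([383, 124, 1026]) cube([1029, 277, 32]);
translate([383, 124, 1368]) cube([1029, 277, 32]);


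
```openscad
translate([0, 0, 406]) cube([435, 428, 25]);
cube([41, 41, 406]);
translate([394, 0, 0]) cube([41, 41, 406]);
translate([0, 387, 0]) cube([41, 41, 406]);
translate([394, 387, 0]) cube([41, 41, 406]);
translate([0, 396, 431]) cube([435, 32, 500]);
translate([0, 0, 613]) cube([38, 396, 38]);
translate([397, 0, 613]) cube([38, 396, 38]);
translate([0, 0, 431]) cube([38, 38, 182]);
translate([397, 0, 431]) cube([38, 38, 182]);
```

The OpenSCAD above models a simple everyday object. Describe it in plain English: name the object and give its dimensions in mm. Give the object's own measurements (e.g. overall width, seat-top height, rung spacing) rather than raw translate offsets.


A chair. The seat is a 435×428×25 mm slab with its top at z = 431 mm, on four 41×41 mm corner legs (flush with the seat edges, standing on z = 0). A flat backrest 32 mm thick, 500 mm tall, spans the full seat width and rises from the seat top along its +y edge, rear face flush with the rear of the seat. Two armrests of 38×38 mm section run along each side from the seat's front edge to the front of the backrest, top faces 220 mm above the seat top and outer faces flush with the seat's x-edges; a 38×38 mm post under the front of each armrest stands on the seat at the front corner.


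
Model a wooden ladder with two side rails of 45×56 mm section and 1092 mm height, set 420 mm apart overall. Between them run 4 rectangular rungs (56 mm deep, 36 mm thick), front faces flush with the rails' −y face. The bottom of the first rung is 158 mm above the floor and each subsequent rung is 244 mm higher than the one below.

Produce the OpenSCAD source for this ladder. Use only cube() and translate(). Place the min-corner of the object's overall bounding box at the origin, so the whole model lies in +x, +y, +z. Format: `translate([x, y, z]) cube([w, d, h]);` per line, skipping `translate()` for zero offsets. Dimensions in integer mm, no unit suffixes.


cube([45, 56, 1092]);
translate([375, 0, 0]) cube([45, 56, 1092]);
translate([45, 0, 158]) cube([330, 56, 36]);
translate([45, 0, 402]) cube([330, 56, 36]);
translate([45, 0, 646]) cube([330, 56, 36]);
translate([45, 0, 890]) cube([330, 56, 36]);


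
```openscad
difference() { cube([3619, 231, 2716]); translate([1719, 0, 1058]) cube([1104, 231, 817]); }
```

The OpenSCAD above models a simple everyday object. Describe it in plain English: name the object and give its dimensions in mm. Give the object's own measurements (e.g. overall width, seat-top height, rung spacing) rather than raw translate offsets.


A wall 3619 mm long (x), 231 mm thick (y), 2716 mm tall, with a rectangular window opening cut through it. The opening is 1104 mm wide and 817 mm tall; its sill is at z = 1058 mm and its near (−x) edge is 1719 mm from the wall's −x end. The opening passes through the full wall thickness.


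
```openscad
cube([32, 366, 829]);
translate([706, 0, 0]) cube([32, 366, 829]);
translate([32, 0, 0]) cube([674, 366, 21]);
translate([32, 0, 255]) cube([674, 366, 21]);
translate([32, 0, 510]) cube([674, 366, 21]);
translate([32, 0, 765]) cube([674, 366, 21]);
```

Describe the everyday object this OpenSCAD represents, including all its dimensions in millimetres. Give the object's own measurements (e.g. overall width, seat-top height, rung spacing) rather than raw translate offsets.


An open bookshelf. Two side panels, each 32 mm thick, 366 mm deep and 829 mm tall, stand 738 mm apart (outside-to-outside). Between them sit 4 shelves, each 21 mm thick and 366 mm deep, spanning the full gap between the sides. The bottom shelf rests on the floor (its underside at z = 0) and the clear gap between one shelf's top and the next shelf's underside is 234 mm.


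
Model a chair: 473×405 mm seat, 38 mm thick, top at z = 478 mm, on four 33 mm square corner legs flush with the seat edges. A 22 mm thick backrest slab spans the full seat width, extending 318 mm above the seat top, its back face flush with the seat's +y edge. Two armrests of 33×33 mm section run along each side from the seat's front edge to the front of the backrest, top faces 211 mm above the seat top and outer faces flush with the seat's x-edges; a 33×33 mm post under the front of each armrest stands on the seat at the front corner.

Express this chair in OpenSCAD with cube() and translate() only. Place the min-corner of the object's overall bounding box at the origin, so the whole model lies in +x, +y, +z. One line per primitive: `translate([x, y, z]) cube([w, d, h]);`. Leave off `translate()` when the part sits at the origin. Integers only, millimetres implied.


translate([0, 0, 440]) cube([473, 405, 38]);
cube([33, 33, 440]);
translate([440, 0, 0]) cube([33, 33, 440]);
translate([0, 372, 0]) cube([33, 33, 440]);
translate([440, 372, 0]) cube([33, 33, 440]);
translate([0, 383, 478]) cube([473, 22, 318]);
translate([0, 0, 656]) cube([33, 383, 33]);
translate([440, 0, 656]) cube([33, 383, 33]);
translate([0, 0, 478]) cube([33, 33, 178]);
translate([440, 0, 478]) cube([33, 33, 178]);


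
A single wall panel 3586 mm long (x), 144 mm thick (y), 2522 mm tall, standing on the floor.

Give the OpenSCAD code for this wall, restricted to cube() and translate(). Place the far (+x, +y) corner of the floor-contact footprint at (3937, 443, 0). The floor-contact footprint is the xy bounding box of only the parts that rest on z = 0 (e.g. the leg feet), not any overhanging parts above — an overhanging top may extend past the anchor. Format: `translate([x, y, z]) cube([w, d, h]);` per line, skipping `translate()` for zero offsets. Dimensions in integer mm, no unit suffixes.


translate([351, 299, 0]) cube([3586, 144, 2522]);


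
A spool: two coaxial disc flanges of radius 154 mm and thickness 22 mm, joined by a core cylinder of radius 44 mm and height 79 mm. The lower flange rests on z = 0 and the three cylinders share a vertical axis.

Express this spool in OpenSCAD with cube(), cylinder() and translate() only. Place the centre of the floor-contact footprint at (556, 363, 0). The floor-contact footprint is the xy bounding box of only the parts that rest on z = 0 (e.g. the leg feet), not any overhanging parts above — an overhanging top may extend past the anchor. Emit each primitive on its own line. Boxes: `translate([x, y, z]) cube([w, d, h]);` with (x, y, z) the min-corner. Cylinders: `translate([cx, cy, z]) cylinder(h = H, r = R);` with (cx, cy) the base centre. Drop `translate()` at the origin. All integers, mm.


translate([556, 363, 0]) cylinder(h = 22, r = 154);
translate([556, 363, 22]) cylinder(h = 79, r = 44);
translate([556, 363, 101]) cylinder(h = 22, r = 154);


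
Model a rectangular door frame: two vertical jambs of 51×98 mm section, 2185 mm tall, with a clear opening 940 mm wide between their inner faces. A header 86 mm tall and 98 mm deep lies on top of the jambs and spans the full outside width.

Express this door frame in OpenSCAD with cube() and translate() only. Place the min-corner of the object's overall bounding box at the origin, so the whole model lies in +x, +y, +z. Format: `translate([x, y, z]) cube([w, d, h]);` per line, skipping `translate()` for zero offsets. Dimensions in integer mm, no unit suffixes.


cube([51, 98, 2185]);
translate([991, 0, 0]) cube([51, 98, 2185]);
translate([0, 0, 2185]) cube([1042, 98, 86]);


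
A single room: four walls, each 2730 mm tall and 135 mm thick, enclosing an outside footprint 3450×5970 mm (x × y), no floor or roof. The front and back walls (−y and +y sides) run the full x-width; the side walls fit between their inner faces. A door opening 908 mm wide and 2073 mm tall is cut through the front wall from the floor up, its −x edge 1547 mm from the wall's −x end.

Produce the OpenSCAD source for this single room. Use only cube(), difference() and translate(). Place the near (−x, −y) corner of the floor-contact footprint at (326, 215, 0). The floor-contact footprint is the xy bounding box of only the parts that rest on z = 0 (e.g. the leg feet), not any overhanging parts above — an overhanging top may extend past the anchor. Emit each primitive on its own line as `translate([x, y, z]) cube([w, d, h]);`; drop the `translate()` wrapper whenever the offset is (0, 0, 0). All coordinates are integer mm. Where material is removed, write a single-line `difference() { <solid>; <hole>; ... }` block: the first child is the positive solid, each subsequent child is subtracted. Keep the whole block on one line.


difference() { translate([326, 215, 0]) cube([3450, 135, 2730]); translate([1873, 215, 0]) cube([908, 135, 2073]); }
translate([326, 6050, 0]) cube([3450, 135, 2730]);
translate([326, 350, 0]) cube([135, 5700, 2730]);
translate([3641, 350, 0]) cube([135, 5700, 2730]);


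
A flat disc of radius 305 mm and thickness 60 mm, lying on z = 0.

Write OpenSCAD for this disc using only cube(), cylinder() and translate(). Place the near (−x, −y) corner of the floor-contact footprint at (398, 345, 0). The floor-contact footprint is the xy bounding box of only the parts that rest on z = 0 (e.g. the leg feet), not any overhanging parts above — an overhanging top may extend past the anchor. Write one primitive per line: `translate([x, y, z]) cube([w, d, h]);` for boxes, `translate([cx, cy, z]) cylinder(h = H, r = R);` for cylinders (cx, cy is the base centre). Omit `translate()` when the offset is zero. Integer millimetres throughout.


translate([703, 650, 0]) cylinder(h = 60, r = 305);


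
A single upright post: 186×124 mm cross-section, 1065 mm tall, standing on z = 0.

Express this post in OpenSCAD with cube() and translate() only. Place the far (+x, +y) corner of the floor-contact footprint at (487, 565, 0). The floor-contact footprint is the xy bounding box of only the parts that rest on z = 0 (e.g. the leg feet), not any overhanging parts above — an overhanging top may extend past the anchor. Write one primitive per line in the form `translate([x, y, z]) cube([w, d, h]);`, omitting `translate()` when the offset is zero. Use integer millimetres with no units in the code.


translate([301, 441, 0]) cube([186, 124, 1065]);


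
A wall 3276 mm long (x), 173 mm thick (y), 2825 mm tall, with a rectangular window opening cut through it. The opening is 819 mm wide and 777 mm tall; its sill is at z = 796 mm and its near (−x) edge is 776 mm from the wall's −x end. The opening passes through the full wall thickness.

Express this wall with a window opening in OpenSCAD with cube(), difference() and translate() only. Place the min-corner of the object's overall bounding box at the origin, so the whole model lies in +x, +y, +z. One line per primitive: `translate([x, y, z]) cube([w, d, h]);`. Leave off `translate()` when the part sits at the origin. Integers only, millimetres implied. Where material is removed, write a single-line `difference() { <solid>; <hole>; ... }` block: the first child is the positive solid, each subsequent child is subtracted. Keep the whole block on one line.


difference() { cube([3276, 173, 2825]); translate([776, 0, 796]) cube([819, 173, 777]); }


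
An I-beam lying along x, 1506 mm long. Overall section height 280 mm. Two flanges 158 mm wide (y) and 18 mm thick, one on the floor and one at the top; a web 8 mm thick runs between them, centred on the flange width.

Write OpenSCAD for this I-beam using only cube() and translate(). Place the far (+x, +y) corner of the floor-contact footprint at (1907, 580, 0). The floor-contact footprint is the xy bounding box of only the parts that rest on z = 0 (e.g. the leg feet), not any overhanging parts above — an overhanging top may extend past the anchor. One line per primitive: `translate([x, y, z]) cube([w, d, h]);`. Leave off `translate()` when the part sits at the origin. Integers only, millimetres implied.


translate([401, 422, 0]) cube([1506, 158, 18]);
translate([401, 497, 18]) cube([1506, 8, 244]);
translate([401, 422, 262]) cube([1506, 158, 18]);


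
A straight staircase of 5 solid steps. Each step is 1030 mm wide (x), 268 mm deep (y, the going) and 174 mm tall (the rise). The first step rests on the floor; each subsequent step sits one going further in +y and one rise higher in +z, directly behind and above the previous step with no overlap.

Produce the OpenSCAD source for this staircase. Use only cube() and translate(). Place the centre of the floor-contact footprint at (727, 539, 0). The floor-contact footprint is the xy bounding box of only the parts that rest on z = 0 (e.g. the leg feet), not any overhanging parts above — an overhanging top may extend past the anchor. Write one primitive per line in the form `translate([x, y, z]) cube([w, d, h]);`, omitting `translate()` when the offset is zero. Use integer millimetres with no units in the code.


translate([212, 405, 0]) cube([1030, 268, 174]);
translate([212, 673, 174]) cube([1030, 268, 174]);
translate([212, 941, 348]) cube([1030, 268, 174]);
translate([212, 1209, 522]) cube([1030, 268, 174]);
translate([212, 1477, 696]) cube([1030, 268, 174]);


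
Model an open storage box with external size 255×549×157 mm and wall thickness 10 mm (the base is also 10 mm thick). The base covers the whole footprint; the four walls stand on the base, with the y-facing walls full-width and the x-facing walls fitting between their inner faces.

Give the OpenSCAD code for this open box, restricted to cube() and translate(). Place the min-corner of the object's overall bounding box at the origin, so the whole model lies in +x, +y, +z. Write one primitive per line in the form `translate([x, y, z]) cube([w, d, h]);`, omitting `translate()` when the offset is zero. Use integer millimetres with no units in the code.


cube([255, 549, 10]);
translate([0, 0, 10]) cube([255, 10, 147]);
translate([0, 539, 10]) cube([255, 10, 147]);
translate([0, 10, 10]) cube([10, 529, 147]);
translate([245, 10, 10]) cube([10, 529, 147]);


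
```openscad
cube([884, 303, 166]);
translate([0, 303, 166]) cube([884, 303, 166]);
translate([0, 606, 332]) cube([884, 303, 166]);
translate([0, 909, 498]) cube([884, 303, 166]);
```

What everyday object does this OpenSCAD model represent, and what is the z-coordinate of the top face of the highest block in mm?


A staircase. The total rise is 664 mm.

4 identical blocks, each offset up and back from the previous — a staircase. Each step is 166 mm tall and there are 4 of them, so the total rise is 4 × 166 = 664 mm.


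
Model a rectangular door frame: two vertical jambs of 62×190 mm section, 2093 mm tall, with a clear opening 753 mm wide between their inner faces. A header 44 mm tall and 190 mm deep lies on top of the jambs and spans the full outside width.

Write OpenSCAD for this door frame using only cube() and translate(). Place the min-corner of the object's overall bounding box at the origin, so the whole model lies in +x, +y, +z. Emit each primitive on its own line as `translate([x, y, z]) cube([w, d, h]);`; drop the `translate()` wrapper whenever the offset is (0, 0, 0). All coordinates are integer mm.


cube([62, 190, 2093]);
translate([815, 0, 0]) cube([62, 190, 2093]);
translate([0, 0, 2093]) cube([877, 190, 44]);


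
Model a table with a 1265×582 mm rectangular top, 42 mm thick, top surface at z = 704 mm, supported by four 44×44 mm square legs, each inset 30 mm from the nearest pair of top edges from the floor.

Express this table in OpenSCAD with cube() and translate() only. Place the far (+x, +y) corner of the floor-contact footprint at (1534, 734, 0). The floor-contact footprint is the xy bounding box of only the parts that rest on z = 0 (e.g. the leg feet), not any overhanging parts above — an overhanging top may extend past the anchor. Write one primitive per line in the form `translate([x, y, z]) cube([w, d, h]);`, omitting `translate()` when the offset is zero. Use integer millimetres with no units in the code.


// leg_h = 704 - 42 = 662
translate([299, 182, 662]) cube([1265, 582, 42]);
translate([329, 212, 0]) cube([44, 44, 662]);
translate([1490, 212, 0]) cube([44, 44, 662]);
translate([329, 690, 0]) cube([44, 44, 662]);
translate([1490, 690, 0]) cube([44, 44, 662]);


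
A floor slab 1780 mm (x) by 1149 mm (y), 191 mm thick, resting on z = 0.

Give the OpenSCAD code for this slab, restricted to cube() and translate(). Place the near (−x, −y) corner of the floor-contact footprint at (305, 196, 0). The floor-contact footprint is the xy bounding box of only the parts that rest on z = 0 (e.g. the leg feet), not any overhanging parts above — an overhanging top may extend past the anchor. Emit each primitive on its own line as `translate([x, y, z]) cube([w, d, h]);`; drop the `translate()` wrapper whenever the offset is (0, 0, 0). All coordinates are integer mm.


translate([305, 196, 0]) cube([1780, 1149, 191]);


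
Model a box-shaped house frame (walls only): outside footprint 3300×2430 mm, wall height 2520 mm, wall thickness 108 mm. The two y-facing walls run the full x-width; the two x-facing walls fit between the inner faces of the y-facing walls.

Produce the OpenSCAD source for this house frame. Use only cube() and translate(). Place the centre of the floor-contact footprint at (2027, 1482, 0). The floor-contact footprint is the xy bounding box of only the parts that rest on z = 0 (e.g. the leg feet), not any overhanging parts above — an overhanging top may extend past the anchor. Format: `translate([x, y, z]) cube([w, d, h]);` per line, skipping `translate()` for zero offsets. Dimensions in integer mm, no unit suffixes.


translate([377, 267, 0]) cube([3300, 108, 2520]);
translate([377, 2589, 0]) cube([3300, 108, 2520]);
translate([377, 375, 0]) cube([108, 2214, 2520]);
translate([3569, 375, 0]) cube([108, 2214, 2520]);
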